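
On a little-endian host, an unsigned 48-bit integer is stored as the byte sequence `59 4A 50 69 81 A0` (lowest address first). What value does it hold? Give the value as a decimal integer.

Little-endian: lowest address holds the least-significant byte.
Reassemble most-significant byte first: A0 81 69 50 4A 59 → 0xA08169504A59.
0xA08169504A59 = 176477678094937.

176477678094937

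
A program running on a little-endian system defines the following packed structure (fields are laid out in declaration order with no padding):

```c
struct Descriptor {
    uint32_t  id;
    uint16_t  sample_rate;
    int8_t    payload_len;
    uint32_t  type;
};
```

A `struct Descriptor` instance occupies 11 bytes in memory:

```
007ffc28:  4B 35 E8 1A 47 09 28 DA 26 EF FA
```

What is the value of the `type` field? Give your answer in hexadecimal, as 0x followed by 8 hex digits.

0xFAEF26DA

`type` follows `id` (4 B), `sample_rate` (2 B), `payload_len` (1 B), so it starts at offset 4 + 2 + 1 = 7 and occupies 4 bytes.
Bytes at offsets 7..10: DA 26 EF FA.
In little-endian order the low byte comes first in memory.
Reassemble most-significant byte first: FA EF 26 DA → 0xFAEF26DA.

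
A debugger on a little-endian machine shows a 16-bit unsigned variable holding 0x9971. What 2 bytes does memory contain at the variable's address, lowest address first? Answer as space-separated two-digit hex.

Split into bytes (most-significant first): 99 71.
In little-endian order the low byte comes first in memory.
So at ascending addresses the bytes are 71 99.

71 99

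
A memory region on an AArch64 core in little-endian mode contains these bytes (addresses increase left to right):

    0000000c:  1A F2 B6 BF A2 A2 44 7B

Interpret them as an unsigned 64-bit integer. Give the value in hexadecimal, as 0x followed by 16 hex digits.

0x7B44A2A2BFB6F21A

Little-endian stores the least-significant byte at the lowest address.
Reassemble most-significant byte first: 7B 44 A2 A2 BF B6 F2 1A → 0x7B44A2A2BFB6F21A.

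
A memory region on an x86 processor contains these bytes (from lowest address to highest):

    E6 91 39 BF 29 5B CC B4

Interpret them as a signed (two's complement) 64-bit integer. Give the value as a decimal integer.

Little-endian stores the least-significant byte at the lowest address.
Reassemble most-significant byte first: B4 CC 5B 29 BF 39 91 E6 → 0xB4CC5B29BF3991E6.
Top bit is set, so as a signed 64-bit value this is 0xB4CC5B29BF3991E6 − 2^64 = -5418856016773541402.

-5418856016773541402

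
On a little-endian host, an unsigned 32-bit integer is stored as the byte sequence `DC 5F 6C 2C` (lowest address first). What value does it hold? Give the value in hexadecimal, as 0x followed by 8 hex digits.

Little-endian: lowest address holds the least-significant byte.
Reassemble most-significant byte first: 2C 6C 5F DC → 0x2C6C5FDC.

0x2C6C5FDC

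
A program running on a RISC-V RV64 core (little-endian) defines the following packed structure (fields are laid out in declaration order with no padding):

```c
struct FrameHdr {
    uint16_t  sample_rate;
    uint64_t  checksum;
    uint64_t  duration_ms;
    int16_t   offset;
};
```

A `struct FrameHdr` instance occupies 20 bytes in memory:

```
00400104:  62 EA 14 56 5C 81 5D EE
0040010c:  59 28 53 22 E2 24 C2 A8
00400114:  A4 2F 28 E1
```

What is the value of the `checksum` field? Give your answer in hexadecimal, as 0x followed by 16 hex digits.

`checksum` follows `sample_rate` (2 bytes), so it starts at byte offset 2 and occupies 8 bytes.
Bytes at offsets 2..9: 14 56 5C 81 5D EE 59 28.
Little-endian: lowest address holds the least-significant byte.
Reassemble most-significant byte first: 28 59 EE 5D 81 5C 56 14 → 0x2859EE5D815C5614.

0x2859EE5D815C5614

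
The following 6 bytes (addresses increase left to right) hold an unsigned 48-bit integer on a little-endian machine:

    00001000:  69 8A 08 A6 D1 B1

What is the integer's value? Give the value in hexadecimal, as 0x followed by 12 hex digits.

Little-endian: lowest address holds the least-significant byte.
Reassemble most-significant byte first: B1 D1 A6 08 8A 69 → 0xB1D1A6088A69.

0xB1D1A6088A69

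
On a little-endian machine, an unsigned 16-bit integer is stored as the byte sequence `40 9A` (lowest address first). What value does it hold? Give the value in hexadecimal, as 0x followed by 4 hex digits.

Little-endian: lowest address holds the least-significant byte.
Reassemble most-significant byte first: 9A 40 → 0x9A40.

0x9A40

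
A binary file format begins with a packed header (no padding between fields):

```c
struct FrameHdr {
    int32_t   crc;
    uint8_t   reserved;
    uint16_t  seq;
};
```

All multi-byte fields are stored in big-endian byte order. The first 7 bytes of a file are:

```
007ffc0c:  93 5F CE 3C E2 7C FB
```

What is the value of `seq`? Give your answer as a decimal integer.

31995

`seq` follows `crc` (4 B), `reserved` (1 B), so it starts at offset 4 + 1 = 5 and occupies 2 bytes.
Bytes at offsets 5..6: 7C FB.
Big-endian stores the most-significant byte at the lowest address.
The bytes are already most-significant first: 0x7CFB.
0x7CFB = 31995.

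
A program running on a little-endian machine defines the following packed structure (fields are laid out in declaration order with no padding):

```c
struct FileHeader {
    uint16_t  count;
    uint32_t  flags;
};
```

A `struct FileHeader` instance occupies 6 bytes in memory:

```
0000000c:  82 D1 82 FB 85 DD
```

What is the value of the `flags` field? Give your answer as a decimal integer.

3716545410

`flags` follows `count` (2 bytes), so it starts at byte offset 2 and occupies 4 bytes.
Bytes at offsets 2..5: 82 FB 85 DD.
In little-endian order the low byte comes first in memory.
Reassemble most-significant byte first: DD 85 FB 82 → 0xDD85FB82.
0xDD85FB82 = 3716545410.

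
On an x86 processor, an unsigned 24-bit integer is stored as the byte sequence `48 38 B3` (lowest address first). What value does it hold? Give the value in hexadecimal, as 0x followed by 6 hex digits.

0xB33848

Little-endian: lowest address holds the least-significant byte.
Reassemble most-significant byte first: B3 38 48 → 0xB33848.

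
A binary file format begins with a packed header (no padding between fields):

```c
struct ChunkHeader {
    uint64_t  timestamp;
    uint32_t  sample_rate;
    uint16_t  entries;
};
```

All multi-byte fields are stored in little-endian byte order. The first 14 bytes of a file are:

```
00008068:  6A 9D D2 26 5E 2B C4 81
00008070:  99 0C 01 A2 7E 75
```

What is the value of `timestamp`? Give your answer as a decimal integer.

9350646409706249578

`timestamp` is the first field, at byte offset 0, occupying 8 bytes.
Bytes at offsets 0..7: 6A 9D D2 26 5E 2B C4 81.
Little-endian: lowest address holds the least-significant byte.
Reassemble most-significant byte first: 81 C4 2B 5E 26 D2 9D 6A → 0x81C42B5E26D29D6A.
0x81C42B5E26D29D6A = 9350646409706249578.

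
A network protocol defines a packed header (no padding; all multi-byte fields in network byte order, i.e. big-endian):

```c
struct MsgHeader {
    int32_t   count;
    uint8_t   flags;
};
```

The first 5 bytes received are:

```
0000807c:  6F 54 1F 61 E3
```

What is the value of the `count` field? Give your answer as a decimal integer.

1867784033

`count` is the first field, at byte offset 0, occupying 4 bytes.
Bytes at offsets 0..3: 6F 54 1F 61.
Big-endian stores the most-significant byte at the lowest address.
The bytes are already most-significant first: 0x6F541F61.
0x6F541F61 = 1867784033.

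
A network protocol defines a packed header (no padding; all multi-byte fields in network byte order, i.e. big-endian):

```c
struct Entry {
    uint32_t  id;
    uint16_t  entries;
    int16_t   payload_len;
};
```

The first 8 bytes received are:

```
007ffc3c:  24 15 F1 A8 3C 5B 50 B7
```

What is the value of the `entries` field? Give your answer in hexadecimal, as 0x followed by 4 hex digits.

0x3C5B

`entries` follows `id` (4 bytes), so it starts at byte offset 4 and occupies 2 bytes.
Bytes at offsets 4..5: 3C 5B.
Big-endian stores the most-significant byte at the lowest address.
The bytes are already most-significant first: 0x3C5B.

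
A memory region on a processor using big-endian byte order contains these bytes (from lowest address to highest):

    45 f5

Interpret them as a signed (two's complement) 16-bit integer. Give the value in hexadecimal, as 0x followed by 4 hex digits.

In big-endian order the high byte comes first in memory.
The bytes are already most-significant first: 0x45F5.

0x45F5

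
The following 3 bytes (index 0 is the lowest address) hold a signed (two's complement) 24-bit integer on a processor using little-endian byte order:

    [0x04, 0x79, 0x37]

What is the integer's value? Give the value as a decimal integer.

Little-endian: lowest address holds the least-significant byte.
Reassemble most-significant byte first: 37 79 04 → 0x377904.
0x377904 = 3635460.

3635460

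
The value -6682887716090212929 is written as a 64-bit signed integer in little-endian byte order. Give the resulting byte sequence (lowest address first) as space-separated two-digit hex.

BF 0D 9F 98 07 9D 41 A3

Two's complement of -6682887716090212929 in 64 bits: 6682887716090212929 = 0x5CBE62F86760F241; invert → 0xA3419D07989F0DBE; add 1 → 0xA3419D07989F0DBF.
Split into bytes (most-significant first): A3 41 9D 07 98 9F 0D BF.
Little-endian stores the least-significant byte at the lowest address.
So at ascending addresses the bytes are BF 0D 9F 98 07 9D 41 A3.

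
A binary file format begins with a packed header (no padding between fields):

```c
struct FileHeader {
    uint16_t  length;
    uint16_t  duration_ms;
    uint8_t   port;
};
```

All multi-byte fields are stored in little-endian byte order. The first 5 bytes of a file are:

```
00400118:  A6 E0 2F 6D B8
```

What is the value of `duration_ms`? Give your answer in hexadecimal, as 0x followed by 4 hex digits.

`duration_ms` follows `length` (2 bytes), so it starts at byte offset 2 and occupies 2 bytes.
Bytes at offsets 2..3: 2F 6D.
Little-endian stores the least-significant byte at the lowest address.
Reassemble most-significant byte first: 6D 2F → 0x6D2F.

0x6D2F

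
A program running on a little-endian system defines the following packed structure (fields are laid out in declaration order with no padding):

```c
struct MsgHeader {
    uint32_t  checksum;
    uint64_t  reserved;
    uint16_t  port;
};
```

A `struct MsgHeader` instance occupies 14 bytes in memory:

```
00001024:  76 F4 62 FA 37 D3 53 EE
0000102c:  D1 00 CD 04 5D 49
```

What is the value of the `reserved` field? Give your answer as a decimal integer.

`reserved` follows `checksum` (4 bytes), so it starts at byte offset 4 and occupies 8 bytes.
Bytes at offsets 4..11: 37 D3 53 EE D1 00 CD 04.
Little-endian stores the least-significant byte at the lowest address.
Reassemble most-significant byte first: 04 CD 00 D1 EE 53 D3 37 → 0x04CD00D1EE53D337.
0x04CD00D1EE53D337 = 345933648024032055.

345933648024032055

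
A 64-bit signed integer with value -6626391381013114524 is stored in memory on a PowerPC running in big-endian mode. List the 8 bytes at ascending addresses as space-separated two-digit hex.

A4 0A 54 25 A8 00 D1 64

Two's complement of -6626391381013114524 in 64 bits: 6626391381013114524 = 0x5BF5ABDA57FF2E9C; invert → 0xA40A5425A800D163; add 1 → 0xA40A5425A800D164.
Split into bytes (most-significant first): A4 0A 54 25 A8 00 D1 64.
Big-endian: lowest address holds the most-significant byte.
So the memory order matches the most-significant-first order: A4 0A 54 25 A8 00 D1 64.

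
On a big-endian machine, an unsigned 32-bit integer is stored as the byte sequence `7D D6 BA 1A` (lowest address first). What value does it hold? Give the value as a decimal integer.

In big-endian order the high byte comes first in memory.
The bytes are already most-significant first: 0x7DD6BA1A.
0x7DD6BA1A = 2111224346.

2111224346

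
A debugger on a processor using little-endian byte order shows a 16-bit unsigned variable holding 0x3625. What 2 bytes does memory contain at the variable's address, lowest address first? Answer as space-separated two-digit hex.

25 36

Split into bytes (most-significant first): 36 25.
Little-endian stores the least-significant byte at the lowest address.
So at ascending addresses the bytes are 25 36.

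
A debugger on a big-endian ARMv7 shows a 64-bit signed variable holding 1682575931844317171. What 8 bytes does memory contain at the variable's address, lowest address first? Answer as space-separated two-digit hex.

1682575931844317171 in hexadecimal, padded to 64 bits, is 0x1759B5E53533CFF3.
Split into bytes (most-significant first): 17 59 B5 E5 35 33 CF F3.
Big-endian stores the most-significant byte at the lowest address.
So the memory order matches the most-significant-first order: 17 59 B5 E5 35 33 CF F3.

17 59 B5 E5 35 33 CF F3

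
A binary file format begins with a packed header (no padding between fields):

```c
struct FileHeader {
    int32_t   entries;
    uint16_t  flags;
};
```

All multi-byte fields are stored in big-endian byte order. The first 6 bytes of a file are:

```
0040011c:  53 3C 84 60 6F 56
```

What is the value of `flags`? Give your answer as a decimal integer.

`flags` follows `entries` (4 bytes), so it starts at byte offset 4 and occupies 2 bytes.
Bytes at offsets 4..5: 6F 56.
Big-endian stores the most-significant byte at the lowest address.
The bytes are already most-significant first: 0x6F56.
0x6F56 = 28502.

28502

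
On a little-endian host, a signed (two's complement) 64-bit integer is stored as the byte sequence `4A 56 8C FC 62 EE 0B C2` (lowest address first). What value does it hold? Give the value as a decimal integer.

In little-endian order the low byte comes first in memory.
Reassemble most-significant byte first: C2 0B EE 62 FC 8C 56 4A → 0xC20BEE62FC8C564A.
Top bit is set, so as a signed 64-bit value this is 0xC20BEE62FC8C564A − 2^64 = -4464212496696453558.

-4464212496696453558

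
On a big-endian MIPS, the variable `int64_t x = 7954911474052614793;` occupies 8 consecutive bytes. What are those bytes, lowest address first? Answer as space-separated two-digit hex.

6E 65 85 D6 B6 95 CA 89

7954911474052614793 in hexadecimal, padded to 64 bits, is 0x6E6585D6B695CA89.
Split into bytes (most-significant first): 6E 65 85 D6 B6 95 CA 89.
Big-endian stores the most-significant byte at the lowest address.
So the memory order matches the most-significant-first order: 6E 65 85 D6 B6 95 CA 89.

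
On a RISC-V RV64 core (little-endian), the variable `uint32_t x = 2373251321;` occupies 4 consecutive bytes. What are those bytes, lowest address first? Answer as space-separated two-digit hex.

2373251321 in hexadecimal, padded to 32 bits, is 0x8D74F0F9.
Split into bytes (most-significant first): 8D 74 F0 F9.
Little-endian: lowest address holds the least-significant byte.
So at ascending addresses the bytes are F9 F0 74 8D.

F9 F0 74 8D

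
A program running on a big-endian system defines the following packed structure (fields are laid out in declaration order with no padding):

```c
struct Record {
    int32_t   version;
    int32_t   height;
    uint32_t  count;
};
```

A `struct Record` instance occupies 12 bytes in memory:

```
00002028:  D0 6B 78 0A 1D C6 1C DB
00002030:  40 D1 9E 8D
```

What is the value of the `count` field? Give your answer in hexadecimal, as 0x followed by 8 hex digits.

`count` follows `version` (4 B), `height` (4 B), so it starts at offset 4 + 4 = 8 and occupies 4 bytes.
Bytes at offsets 8..11: 40 D1 9E 8D.
In big-endian order the high byte comes first in memory.
The bytes are already most-significant first: 0x40D19E8D.

0x40D19E8D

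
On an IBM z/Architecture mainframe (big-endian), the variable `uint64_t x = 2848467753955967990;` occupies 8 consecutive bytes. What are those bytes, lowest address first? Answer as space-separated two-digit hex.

27 87 CA 54 94 B3 43 F6

2848467753955967990 in hexadecimal, padded to 64 bits, is 0x2787CA5494B343F6.
Split into bytes (most-significant first): 27 87 CA 54 94 B3 43 F6.
In big-endian order the high byte comes first in memory.
So the memory order matches the most-significant-first order: 27 87 CA 54 94 B3 43 F6.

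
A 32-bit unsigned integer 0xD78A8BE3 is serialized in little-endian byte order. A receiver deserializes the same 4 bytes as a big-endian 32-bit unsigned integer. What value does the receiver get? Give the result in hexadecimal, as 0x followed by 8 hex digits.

Stored little-endian, the bytes at ascending addresses are E3 8B 8A D7.
Read back as big-endian, the last byte is least significant, giving 0xE38B8AD7.

0xE38B8AD7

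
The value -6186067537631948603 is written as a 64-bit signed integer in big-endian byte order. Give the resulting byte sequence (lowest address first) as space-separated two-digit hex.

AA 26 AC 59 86 DF 50 C5

Two's complement of -6186067537631948603 in 64 bits: 6186067537631948603 = 0x55D953A67920AF3B; invert → 0xAA26AC5986DF50C4; add 1 → 0xAA26AC5986DF50C5.
Split into bytes (most-significant first): AA 26 AC 59 86 DF 50 C5.
Big-endian stores the most-significant byte at the lowest address.
So the memory order matches the most-significant-first order: AA 26 AC 59 86 DF 50 C5.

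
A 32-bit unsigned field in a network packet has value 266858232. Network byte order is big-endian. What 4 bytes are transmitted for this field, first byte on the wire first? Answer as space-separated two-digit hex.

266858232 in hexadecimal, padded to 32 bits, is 0x0FE7EEF8.
Split into bytes (most-significant first): 0F E7 EE F8.
Big-endian stores the most-significant byte at the lowest address.
So the memory order matches the most-significant-first order: 0F E7 EE F8.

0F E7 EE F8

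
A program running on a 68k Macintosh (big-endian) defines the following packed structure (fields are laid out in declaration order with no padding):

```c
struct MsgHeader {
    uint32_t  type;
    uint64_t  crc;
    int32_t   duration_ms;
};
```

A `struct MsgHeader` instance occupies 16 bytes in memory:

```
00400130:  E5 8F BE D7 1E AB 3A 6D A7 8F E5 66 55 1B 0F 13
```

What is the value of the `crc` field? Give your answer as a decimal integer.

2209924284792431974

`crc` follows `type` (4 bytes), so it starts at byte offset 4 and occupies 8 bytes.
Bytes at offsets 4..11: 1E AB 3A 6D A7 8F E5 66.
In big-endian order the high byte comes first in memory.
The bytes are already most-significant first: 0x1EAB3A6DA78FE566.
0x1EAB3A6DA78FE566 = 2209924284792431974.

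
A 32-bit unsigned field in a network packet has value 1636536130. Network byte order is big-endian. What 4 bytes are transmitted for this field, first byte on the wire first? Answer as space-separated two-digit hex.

61 8B 8F 42

1636536130 in hexadecimal, padded to 32 bits, is 0x618B8F42.
Split into bytes (most-significant first): 61 8B 8F 42.
Big-endian stores the most-significant byte at the lowest address.
So the memory order matches the most-significant-first order: 61 8B 8F 42.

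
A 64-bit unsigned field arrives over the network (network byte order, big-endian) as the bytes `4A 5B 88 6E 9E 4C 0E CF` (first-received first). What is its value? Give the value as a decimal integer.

5358026190370901711

Big-endian stores the most-significant byte at the lowest address.
The bytes are already most-significant first: 0x4A5B886E9E4C0ECF.
0x4A5B886E9E4C0ECF = 5358026190370901711.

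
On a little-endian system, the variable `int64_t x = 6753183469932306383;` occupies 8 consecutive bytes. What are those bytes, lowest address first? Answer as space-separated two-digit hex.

6753183469932306383 in hexadecimal, padded to 64 bits, is 0x5DB82096045ADFCF.
Split into bytes (most-significant first): 5D B8 20 96 04 5A DF CF.
Little-endian: lowest address holds the least-significant byte.
So at ascending addresses the bytes are CF DF 5A 04 96 20 B8 5D.

CF DF 5A 04 96 20 B8 5D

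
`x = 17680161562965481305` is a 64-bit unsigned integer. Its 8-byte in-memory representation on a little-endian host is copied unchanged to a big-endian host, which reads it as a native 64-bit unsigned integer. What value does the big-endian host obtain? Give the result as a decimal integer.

17680161562965481305 in 64-bit hexadecimal is 0xF55C8D449C129759.
Stored little-endian, the bytes at ascending addresses are 59 97 12 9C 44 8D 5C F5.
Read back as big-endian, the last byte is least significant, giving 0x5997129C448D5CF5.
0x5997129C448D5CF5 = 6455649053233208565.

6455649053233208565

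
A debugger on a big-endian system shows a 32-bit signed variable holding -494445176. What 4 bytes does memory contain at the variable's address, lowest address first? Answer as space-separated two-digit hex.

Two's complement of -494445176 in 32 bits: 494445176 = 0x1D78A278; invert → 0xE2875D87; add 1 → 0xE2875D88.
Split into bytes (most-significant first): E2 87 5D 88.
Big-endian: lowest address holds the most-significant byte.
So the memory order matches the most-significant-first order: E2 87 5D 88.

E2 87 5D 88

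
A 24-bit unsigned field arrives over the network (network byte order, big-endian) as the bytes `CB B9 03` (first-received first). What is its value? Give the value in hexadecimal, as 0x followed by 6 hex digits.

0xCBB903

Big-endian stores the most-significant byte at the lowest address.
The bytes are already most-significant first: 0xCBB903.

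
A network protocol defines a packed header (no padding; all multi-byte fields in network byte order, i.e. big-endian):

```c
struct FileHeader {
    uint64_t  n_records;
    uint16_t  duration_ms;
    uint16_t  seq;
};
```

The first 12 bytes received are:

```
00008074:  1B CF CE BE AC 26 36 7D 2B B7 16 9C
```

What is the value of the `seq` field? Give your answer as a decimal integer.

`seq` follows `n_records` (8 B), `duration_ms` (2 B), so it starts at offset 8 + 2 = 10 and occupies 2 bytes.
Bytes at offsets 10..11: 16 9C.
Big-endian: lowest address holds the most-significant byte.
The bytes are already most-significant first: 0x169C.
0x169C = 5788.

5788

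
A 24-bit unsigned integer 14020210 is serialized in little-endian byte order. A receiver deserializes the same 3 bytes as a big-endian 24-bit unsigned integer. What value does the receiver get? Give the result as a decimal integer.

7532245

14020210 in 24-bit hexadecimal is 0xD5EE72.
Stored little-endian, the bytes at ascending addresses are 72 EE D5.
Read back as big-endian, the last byte is least significant, giving 0x72EED5.
0x72EED5 = 7532245.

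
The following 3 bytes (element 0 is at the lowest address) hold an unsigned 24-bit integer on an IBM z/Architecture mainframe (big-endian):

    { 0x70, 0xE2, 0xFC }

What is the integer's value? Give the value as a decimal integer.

Big-endian: lowest address holds the most-significant byte.
The bytes are already most-significant first: 0x70E2FC.
0x70E2FC = 7398140.

7398140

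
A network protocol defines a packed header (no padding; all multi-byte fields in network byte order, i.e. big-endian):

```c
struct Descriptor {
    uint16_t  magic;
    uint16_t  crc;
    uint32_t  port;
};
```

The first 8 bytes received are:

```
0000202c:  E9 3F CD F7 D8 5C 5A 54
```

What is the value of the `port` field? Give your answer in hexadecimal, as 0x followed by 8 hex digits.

`port` follows `magic` (2 B), `crc` (2 B), so it starts at offset 2 + 2 = 4 and occupies 4 bytes.
Bytes at offsets 4..7: D8 5C 5A 54.
Big-endian stores the most-significant byte at the lowest address.
The bytes are already most-significant first: 0xD85C5A54.

0xD85C5A54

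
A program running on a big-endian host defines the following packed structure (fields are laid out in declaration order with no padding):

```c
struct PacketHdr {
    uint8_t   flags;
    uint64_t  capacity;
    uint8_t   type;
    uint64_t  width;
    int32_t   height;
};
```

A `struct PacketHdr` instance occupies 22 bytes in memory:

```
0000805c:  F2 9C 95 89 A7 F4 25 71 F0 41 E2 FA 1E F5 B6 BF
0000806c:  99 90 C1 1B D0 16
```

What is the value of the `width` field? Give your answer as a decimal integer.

16355419037431208336

`width` follows `flags` (1 B), `capacity` (8 B), `type` (1 B), so it starts at offset 1 + 8 + 1 = 10 and occupies 8 bytes.
Bytes at offsets 10..17: E2 FA 1E F5 B6 BF 99 90.
Big-endian: lowest address holds the most-significant byte.
The bytes are already most-significant first: 0xE2FA1EF5B6BF9990.
0xE2FA1EF5B6BF9990 = 16355419037431208336.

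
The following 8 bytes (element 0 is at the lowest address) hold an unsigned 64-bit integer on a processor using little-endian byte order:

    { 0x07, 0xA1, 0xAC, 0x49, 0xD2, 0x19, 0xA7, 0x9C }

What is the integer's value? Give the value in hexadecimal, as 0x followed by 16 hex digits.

Little-endian stores the least-significant byte at the lowest address.
Reassemble most-significant byte first: 9C A7 19 D2 49 AC A1 07 → 0x9CA719D249ACA107.

0x9CA719D249ACA107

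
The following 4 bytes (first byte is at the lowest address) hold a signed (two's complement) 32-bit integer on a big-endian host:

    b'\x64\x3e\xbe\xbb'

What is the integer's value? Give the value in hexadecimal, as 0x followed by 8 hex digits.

Big-endian: lowest address holds the most-significant byte.
The bytes are already most-significant first: 0x643EBEBB.

0x643EBEBB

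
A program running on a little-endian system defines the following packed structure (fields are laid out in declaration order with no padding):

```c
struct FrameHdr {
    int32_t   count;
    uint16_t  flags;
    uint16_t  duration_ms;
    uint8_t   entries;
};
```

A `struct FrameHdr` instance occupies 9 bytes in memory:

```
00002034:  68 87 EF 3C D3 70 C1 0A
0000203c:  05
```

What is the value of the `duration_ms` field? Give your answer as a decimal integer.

2753

`duration_ms` follows `count` (4 B), `flags` (2 B), so it starts at offset 4 + 2 = 6 and occupies 2 bytes.
Bytes at offsets 6..7: C1 0A.
Little-endian: lowest address holds the least-significant byte.
Reassemble most-significant byte first: 0A C1 → 0x0AC1.
0x0AC1 = 2753.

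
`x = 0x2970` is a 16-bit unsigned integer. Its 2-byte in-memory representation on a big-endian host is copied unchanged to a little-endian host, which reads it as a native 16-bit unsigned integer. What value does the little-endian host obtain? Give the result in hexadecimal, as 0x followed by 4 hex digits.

0x7029

Stored big-endian, the bytes at ascending addresses are 29 70.
Read back as little-endian, the first byte is least significant, giving 0x7029.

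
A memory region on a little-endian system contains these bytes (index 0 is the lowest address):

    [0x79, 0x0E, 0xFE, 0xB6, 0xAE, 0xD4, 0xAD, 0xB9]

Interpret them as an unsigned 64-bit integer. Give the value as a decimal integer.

Little-endian stores the least-significant byte at the lowest address.
Reassemble most-significant byte first: B9 AD D4 AE B6 FE 0E 79 → 0xB9ADD4AEB6FE0E79.
0xB9ADD4AEB6FE0E79 = 13379583914847112825.

13379583914847112825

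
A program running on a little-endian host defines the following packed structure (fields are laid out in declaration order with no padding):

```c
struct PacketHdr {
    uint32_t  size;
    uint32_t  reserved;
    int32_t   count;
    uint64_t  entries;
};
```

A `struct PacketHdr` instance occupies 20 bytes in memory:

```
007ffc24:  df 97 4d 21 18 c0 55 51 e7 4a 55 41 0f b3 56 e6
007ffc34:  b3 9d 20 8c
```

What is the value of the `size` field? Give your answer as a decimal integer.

`size` is the first field, at byte offset 0, occupying 4 bytes.
Bytes at offsets 0..3: DF 97 4D 21.
Little-endian stores the least-significant byte at the lowest address.
Reassemble most-significant byte first: 21 4D 97 DF → 0x214D97DF.
0x214D97DF = 558733279.

558733279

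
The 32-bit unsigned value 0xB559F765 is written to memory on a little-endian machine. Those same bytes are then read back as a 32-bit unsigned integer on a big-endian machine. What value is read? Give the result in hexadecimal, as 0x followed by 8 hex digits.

0x65F759B5

Stored little-endian, the bytes at ascending addresses are 65 F7 59 B5.
Read back as big-endian, the last byte is least significant, giving 0x65F759B5.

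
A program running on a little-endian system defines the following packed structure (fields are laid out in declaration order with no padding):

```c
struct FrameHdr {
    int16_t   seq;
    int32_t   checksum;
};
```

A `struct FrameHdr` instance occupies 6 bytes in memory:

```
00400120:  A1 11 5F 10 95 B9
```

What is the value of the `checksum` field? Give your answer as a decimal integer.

-1181413281

`checksum` follows `seq` (2 bytes), so it starts at byte offset 2 and occupies 4 bytes.
Bytes at offsets 2..5: 5F 10 95 B9.
Little-endian stores the least-significant byte at the lowest address.
Reassemble most-significant byte first: B9 95 10 5F → 0xB995105F.
Top bit is set, so as a signed 32-bit value this is 0xB995105F − 2^32 = -1181413281.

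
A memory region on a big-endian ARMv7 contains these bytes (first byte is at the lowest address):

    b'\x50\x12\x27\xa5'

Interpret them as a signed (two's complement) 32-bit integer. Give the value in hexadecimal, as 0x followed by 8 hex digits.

0x501227A5

Big-endian stores the most-significant byte at the lowest address.
The bytes are already most-significant first: 0x501227A5.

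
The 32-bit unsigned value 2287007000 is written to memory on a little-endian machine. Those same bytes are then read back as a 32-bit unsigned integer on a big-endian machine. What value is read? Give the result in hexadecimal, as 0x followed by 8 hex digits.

2287007000 in 32-bit hexadecimal is 0x8850F518.
Stored little-endian, the bytes at ascending addresses are 18 F5 50 88.
Read back as big-endian, the last byte is least significant, giving 0x18F55088.

0x18F55088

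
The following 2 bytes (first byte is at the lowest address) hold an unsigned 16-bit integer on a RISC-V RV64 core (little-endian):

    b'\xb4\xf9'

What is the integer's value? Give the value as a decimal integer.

63924

In little-endian order the low byte comes first in memory.
Reassemble most-significant byte first: F9 B4 → 0xF9B4.
0xF9B4 = 63924.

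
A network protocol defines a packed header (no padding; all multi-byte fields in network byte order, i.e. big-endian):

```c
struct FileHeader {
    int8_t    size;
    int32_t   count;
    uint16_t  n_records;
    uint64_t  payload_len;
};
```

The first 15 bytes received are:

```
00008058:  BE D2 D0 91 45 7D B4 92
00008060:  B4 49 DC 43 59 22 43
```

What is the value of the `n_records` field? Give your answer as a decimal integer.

32180

`n_records` follows `size` (1 B), `count` (4 B), so it starts at offset 1 + 4 = 5 and occupies 2 bytes.
Bytes at offsets 5..6: 7D B4.
Big-endian stores the most-significant byte at the lowest address.
The bytes are already most-significant first: 0x7DB4.
0x7DB4 = 32180.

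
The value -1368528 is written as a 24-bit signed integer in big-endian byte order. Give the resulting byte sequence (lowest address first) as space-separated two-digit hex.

Two's complement of -1368528 in 24 bits: 1368528 = 0x14E1D0; invert → 0xEB1E2F; add 1 → 0xEB1E30.
Split into bytes (most-significant first): EB 1E 30.
Big-endian: lowest address holds the most-significant byte.
So the memory order matches the most-significant-first order: EB 1E 30.

EB 1E 30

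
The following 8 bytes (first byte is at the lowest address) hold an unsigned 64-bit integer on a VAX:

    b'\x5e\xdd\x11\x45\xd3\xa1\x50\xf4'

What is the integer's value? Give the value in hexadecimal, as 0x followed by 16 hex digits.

Little-endian: lowest address holds the least-significant byte.
Reassemble most-significant byte first: F4 50 A1 D3 45 11 DD 5E → 0xF450A1D34511DD5E.

0xF450A1D34511DD5E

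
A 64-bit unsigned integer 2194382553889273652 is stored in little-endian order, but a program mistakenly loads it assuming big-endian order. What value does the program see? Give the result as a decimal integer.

3780739388468851742

2194382553889273652 in 64-bit hexadecimal is 0x1E74034E71E27734.
Stored little-endian, the bytes at ascending addresses are 34 77 E2 71 4E 03 74 1E.
Read back as big-endian, the last byte is least significant, giving 0x3477E2714E03741E.
0x3477E2714E03741E = 3780739388468851742.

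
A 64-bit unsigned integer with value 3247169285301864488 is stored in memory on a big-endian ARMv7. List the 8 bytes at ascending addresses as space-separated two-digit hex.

3247169285301864488 in hexadecimal, padded to 64 bits, is 0x2D104342BFFA0828.
Split into bytes (most-significant first): 2D 10 43 42 BF FA 08 28.
In big-endian order the high byte comes first in memory.
So the memory order matches the most-significant-first order: 2D 10 43 42 BF FA 08 28.

2D 10 43 42 BF FA 08 28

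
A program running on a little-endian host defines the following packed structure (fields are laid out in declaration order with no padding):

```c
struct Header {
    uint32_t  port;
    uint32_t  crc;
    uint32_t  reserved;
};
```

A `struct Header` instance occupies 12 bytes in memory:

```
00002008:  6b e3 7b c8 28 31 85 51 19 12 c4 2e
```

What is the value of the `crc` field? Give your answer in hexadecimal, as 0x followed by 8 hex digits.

0x51853128

`crc` follows `port` (4 bytes), so it starts at byte offset 4 and occupies 4 bytes.
Bytes at offsets 4..7: 28 31 85 51.
Little-endian: lowest address holds the least-significant byte.
Reassemble most-significant byte first: 51 85 31 28 → 0x51853128.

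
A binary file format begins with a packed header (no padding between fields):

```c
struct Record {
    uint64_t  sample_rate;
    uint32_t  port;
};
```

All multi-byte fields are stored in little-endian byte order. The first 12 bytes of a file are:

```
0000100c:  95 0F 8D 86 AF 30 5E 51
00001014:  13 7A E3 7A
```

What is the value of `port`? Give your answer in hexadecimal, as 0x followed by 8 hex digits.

0x7AE37A13

`port` follows `sample_rate` (8 bytes), so it starts at byte offset 8 and occupies 4 bytes.
Bytes at offsets 8..11: 13 7A E3 7A.
Little-endian stores the least-significant byte at the lowest address.
Reassemble most-significant byte first: 7A E3 7A 13 → 0x7AE37A13.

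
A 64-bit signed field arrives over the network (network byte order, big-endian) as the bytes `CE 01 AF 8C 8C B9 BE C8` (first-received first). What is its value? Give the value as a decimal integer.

Big-endian stores the most-significant byte at the lowest address.
The bytes are already most-significant first: 0xCE01AF8C8CB9BEC8.
Top bit is set, so as a signed 64-bit value this is 0xCE01AF8C8CB9BEC8 − 2^64 = -3602405208728420664.

-3602405208728420664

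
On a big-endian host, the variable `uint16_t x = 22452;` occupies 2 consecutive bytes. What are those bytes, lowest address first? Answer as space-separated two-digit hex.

22452 in hexadecimal, padded to 16 bits, is 0x57B4.
Split into bytes (most-significant first): 57 B4.
In big-endian order the high byte comes first in memory.
So the memory order matches the most-significant-first order: 57 B4.

57 B4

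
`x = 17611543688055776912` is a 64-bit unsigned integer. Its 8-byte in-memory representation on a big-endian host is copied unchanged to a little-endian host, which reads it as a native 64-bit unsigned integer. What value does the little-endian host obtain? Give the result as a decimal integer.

17611543688055776912 in 64-bit hexadecimal is 0xF468C5ACA0D66690.
Stored big-endian, the bytes at ascending addresses are F4 68 C5 AC A0 D6 66 90.
Read back as little-endian, the first byte is least significant, giving 0x9066D6A0ACC568F4.
0x9066D6A0ACC568F4 = 10405239974667839732.

10405239974667839732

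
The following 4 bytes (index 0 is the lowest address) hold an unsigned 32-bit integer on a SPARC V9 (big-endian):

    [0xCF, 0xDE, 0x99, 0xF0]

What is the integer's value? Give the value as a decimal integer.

3487472112

Big-endian stores the most-significant byte at the lowest address.
The bytes are already most-significant first: 0xCFDE99F0.
0xCFDE99F0 = 3487472112.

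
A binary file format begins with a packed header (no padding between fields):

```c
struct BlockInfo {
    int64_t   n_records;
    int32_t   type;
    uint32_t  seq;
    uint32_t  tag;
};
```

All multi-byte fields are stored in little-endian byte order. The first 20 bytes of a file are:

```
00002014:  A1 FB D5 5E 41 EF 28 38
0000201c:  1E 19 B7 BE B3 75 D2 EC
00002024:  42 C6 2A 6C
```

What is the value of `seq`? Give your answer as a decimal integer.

`seq` follows `n_records` (8 B), `type` (4 B), so it starts at offset 8 + 4 = 12 and occupies 4 bytes.
Bytes at offsets 12..15: B3 75 D2 EC.
Little-endian: lowest address holds the least-significant byte.
Reassemble most-significant byte first: EC D2 75 B3 → 0xECD275B3.
0xECD275B3 = 3973215667.

3973215667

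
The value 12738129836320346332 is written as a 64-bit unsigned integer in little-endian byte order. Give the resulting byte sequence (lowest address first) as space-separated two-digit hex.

12738129836320346332 in hexadecimal, padded to 64 bits, is 0xB0C6ED98BCADD0DC.
Split into bytes (most-significant first): B0 C6 ED 98 BC AD D0 DC.
In little-endian order the low byte comes first in memory.
So at ascending addresses the bytes are DC D0 AD BC 98 ED C6 B0.

DC D0 AD BC 98 ED C6 B0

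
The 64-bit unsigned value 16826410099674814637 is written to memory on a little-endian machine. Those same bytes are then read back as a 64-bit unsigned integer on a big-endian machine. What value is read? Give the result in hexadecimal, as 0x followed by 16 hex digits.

0xAD9829E4D56A83E9

16826410099674814637 in 64-bit hexadecimal is 0xE9836AD5E42998AD.
Stored little-endian, the bytes at ascending addresses are AD 98 29 E4 D5 6A 83 E9.
Read back as big-endian, the last byte is least significant, giving 0xAD9829E4D56A83E9.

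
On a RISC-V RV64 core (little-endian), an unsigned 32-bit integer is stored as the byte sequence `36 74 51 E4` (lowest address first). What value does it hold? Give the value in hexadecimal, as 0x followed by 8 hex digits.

0xE4517436

Little-endian stores the least-significant byte at the lowest address.
Reassemble most-significant byte first: E4 51 74 36 → 0xE4517436.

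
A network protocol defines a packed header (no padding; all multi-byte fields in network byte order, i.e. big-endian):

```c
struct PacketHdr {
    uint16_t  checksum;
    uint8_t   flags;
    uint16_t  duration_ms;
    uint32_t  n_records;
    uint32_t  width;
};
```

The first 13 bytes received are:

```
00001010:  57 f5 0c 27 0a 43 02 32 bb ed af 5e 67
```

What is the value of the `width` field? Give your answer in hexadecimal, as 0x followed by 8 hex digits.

0xEDAF5E67

`width` follows `checksum` (2 B), `flags` (1 B), `duration_ms` (2 B), `n_records` (4 B), so it starts at offset 2 + 1 + 2 + 4 = 9 and occupies 4 bytes.
Bytes at offsets 9..12: ED AF 5E 67.
Big-endian: lowest address holds the most-significant byte.
The bytes are already most-significant first: 0xEDAF5E67.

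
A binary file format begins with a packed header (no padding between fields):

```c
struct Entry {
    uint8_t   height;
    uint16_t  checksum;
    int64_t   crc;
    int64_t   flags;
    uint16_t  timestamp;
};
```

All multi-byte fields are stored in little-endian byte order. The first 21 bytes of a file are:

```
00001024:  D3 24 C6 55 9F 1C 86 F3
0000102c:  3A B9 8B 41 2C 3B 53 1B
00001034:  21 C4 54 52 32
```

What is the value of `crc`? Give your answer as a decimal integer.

`crc` follows `height` (1 B), `checksum` (2 B), so it starts at offset 1 + 2 = 3 and occupies 8 bytes.
Bytes at offsets 3..10: 55 9F 1C 86 F3 3A B9 8B.
In little-endian order the low byte comes first in memory.
Reassemble most-significant byte first: 8B B9 3A F3 86 1C 9F 55 → 0x8BB93AF3861C9F55.
Top bit is set, so as a signed 64-bit value this is 0x8BB93AF3861C9F55 − 2^64 = -8378600814144610475.

-8378600814144610475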